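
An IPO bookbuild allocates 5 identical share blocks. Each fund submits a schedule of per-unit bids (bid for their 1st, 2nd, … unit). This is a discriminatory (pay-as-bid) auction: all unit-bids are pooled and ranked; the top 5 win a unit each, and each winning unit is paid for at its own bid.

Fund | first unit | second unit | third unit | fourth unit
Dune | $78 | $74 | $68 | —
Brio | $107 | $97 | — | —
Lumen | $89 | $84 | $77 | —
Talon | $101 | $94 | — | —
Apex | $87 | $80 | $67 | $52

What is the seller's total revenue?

Merging the schedules and taking the best 5: 107 (Brio-1), 101 (Talon-1), 97 (Brio-2), 94 (Talon-2), 89 (Lumen-1)
Next rejected bid: $87 (not a price — pay-as-bid).
Each winning unit pays its own bid.
Revenue = 107 + 101 + 97 + 94 + 89 = $488.

Total revenue: $488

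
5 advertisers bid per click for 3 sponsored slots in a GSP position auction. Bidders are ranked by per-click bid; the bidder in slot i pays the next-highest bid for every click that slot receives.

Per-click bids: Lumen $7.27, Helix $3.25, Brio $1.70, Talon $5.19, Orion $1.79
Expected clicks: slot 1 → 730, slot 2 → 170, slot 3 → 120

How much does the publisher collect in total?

Sorting advertisers: $7.27 (Lumen) > $5.19 (Talon) > $3.25 (Helix) > $1.79 (Orion) > …
Slot 1: Lumen pays $5.19 × 730 = $3788.70
Slot 2: Talon pays $3.25 × 170 = $552.50
Slot 3: Helix pays $1.79 × 120 = $214.80
Total = $4556.00

Total revenue: $4556.00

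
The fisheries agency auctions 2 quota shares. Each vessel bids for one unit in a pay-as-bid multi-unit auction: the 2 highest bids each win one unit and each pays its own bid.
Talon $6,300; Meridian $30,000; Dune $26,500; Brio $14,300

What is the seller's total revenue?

Bids ranked high→low: 30,000 (Meridian), 26,500 (Dune), 14,300 (Brio), 6,300 (Talon)
The 2 highest are Meridian, Dune.
Total revenue = 30,000 + 26,500 = $56,500.

Total revenue: $56,500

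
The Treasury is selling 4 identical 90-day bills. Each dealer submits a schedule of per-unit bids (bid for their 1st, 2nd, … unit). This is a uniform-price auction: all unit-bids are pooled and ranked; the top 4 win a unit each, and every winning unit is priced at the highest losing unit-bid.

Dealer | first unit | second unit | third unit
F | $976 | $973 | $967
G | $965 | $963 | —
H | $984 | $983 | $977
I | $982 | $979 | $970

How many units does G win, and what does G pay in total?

G: 0 units, pays $0

Pooled unit-bids ranked (top 4): 984 (H-1), 983 (H-2), 982 (I-1), 979 (I-2)
First bid not allocated: $977.
G wins 0 unit(s) at $977 each.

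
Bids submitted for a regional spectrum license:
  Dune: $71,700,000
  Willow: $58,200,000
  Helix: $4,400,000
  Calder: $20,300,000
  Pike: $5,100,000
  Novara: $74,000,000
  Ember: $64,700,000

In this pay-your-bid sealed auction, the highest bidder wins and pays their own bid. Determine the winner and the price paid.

Sorting bids: 74,000,000 (Novara) > 71,700,000 (Dune) > 64,700,000 (Ember) > 58,200,000 (Willow) > 20,300,000 (Calder) > 5,100,000 (Pike) > …
Novara has the highest bid and pays exactly that: $74,000,000.

Novara pays $74,000,000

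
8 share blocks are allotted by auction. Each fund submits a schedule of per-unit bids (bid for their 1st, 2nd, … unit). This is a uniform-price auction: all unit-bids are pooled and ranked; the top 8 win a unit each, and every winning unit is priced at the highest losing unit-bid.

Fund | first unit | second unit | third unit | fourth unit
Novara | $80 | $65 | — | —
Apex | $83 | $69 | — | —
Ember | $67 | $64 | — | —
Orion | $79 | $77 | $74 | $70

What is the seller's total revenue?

Total revenue: $520

Pooled unit-bids ranked (top 8): 83 (Apex-1), 80 (Novara-1), 79 (Orion-1), 77 (Orion-2), 74 (Orion-3), 70 (Orion-4), 69 (Apex-2), 67 (Ember-1)
The (k+1)-th unit-bid is $65.
Allocation: Apex 2, Ember 1, Novara 1, Orion 4. Every unit priced at $65.
Revenue = 8 × 65 = $520.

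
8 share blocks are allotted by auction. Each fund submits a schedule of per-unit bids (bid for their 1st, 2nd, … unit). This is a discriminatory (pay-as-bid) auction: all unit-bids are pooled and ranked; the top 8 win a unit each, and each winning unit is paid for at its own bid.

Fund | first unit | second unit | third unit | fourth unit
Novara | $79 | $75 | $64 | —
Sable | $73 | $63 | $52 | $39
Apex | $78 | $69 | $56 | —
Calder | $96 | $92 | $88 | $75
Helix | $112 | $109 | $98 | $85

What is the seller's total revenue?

Total revenue: $759

Merging the schedules and taking the best 8: 112 (Helix-1), 109 (Helix-2), 98 (Helix-3), 96 (Calder-1), 92 (Calder-2), 88 (Calder-3), 85 (Helix-4), 79 (Novara-1)
Next rejected bid: $78 (not a price — pay-as-bid).
Each winning unit pays its own bid.
Revenue = 112 + 109 + 98 + 96 + 92 + 88 + 85 + 79 = $759.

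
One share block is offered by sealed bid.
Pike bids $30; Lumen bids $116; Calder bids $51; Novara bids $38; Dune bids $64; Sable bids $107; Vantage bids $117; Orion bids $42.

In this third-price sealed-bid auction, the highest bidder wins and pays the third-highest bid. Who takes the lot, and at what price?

Vantage pays $107

Bids in order: 117 (Vantage) > 116 (Lumen) > 107 (Sable) > 64 (Dune) > 51 (Calder) > 42 (Orion) > …
Vantage is highest; pays the third-highest bid, $107.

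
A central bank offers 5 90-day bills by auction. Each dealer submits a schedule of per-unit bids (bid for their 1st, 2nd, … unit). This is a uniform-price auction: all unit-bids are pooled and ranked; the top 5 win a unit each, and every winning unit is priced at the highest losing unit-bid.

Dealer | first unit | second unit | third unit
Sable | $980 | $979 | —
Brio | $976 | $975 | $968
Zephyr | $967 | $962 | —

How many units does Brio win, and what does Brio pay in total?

Brio: 3 units, pays $2,901

Pooled unit-bids ranked (top 5): 980 (Sable-1), 979 (Sable-2), 976 (Brio-1), 975 (Brio-2), 968 (Brio-3)
The (k+1)-th unit-bid is $967.
Brio wins 3 unit(s) at $967 each.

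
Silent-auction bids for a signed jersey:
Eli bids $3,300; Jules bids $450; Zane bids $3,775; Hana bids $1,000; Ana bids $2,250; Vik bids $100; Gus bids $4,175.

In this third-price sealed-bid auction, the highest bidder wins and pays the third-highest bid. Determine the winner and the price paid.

Gus pays $3,300

Third-price sealed-bid auction: the highest bidder wins and pays the third-highest bid.
Bids ranked: 4,175 (Gus) > 3,775 (Zane) > 3,300 (Eli) > 2,250 (Ana) > 1,000 (Hana) > 450 (Jules) > …
Gus is highest; pays the third-highest bid, $3,300.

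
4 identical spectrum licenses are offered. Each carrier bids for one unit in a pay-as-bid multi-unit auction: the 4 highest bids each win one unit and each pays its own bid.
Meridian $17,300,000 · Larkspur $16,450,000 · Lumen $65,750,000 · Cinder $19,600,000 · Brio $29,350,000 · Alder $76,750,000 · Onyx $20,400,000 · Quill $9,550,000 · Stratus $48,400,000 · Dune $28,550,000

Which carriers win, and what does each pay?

Bids ranked high→low: 76,750,000 (Alder), 65,750,000 (Lumen), 48,400,000 (Stratus), 29,350,000 (Brio), 28,550,000 (Dune), 20,400,000 (Onyx), …
The 4 highest are Alder, Lumen, Stratus, Brio.
Each winner pays its own bid: Alder $76,750,000, Lumen $65,750,000, Stratus $48,400,000, Brio $29,350,000.

Alder $76,750,000, Lumen $65,750,000, Stratus $48,400,000, Brio $29,350,000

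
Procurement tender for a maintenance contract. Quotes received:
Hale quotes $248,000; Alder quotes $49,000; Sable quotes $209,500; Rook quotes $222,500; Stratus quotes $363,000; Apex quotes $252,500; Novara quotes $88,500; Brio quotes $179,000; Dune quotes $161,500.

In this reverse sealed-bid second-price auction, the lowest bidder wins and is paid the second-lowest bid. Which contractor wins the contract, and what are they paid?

Alder is paid $88,500

Bids ranked: 49,000 (Alder) < 88,500 (Novara) < 161,500 (Dune) < 179,000 (Brio) < 209,500 (Sable) < 222,500 (Rook) < …
Second-price: Alder is paid Novara's bid of $88,500.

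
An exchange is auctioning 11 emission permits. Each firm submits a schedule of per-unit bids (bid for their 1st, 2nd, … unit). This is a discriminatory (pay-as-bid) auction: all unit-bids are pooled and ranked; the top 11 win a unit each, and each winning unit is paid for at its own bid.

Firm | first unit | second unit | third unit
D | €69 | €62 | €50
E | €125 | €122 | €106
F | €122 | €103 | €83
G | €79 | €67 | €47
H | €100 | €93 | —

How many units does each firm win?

D 1, E 3, F 3, G 2, H 2

Pooled unit-bids ranked (top 11): 125 (E-1), 122 (E-2), 122 (F-1), 106 (E-3), 103 (F-2), 100 (H-1), 93 (H-2), 83 (F-3), 79 (G-1), 69 (D-1), 67 (G-2)
Next rejected bid: €62 (not a price — pay-as-bid).
Allocation: D 1, E 3, F 3, G 2, H 2.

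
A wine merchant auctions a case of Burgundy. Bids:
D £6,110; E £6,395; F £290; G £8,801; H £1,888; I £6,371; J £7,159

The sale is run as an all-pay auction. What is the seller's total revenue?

Sorting bids: 8,801 (G) > 7,159 (J) > 6,395 (E) > 6,371 (I) > 6,110 (D) > 1,888 (H) > …
G wins with the top bid; all bids are sunk regardless.
Every bidder forfeits their bid regardless of winning.
Revenue = 6,110 + 6,395 + 290 + 8,801 + 1,888 + 6,371 + 7,159 = £37,014.

Total revenue: £37,014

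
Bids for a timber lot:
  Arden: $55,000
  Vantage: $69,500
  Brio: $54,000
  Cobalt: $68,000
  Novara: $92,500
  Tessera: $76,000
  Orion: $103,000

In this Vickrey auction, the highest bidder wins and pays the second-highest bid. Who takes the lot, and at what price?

Bids ranked: 103,000 (Orion) > 92,500 (Novara) > 76,000 (Tessera) > 69,500 (Vantage) > 68,000 (Cobalt) > 55,000 (Arden) > …
Second-price: Orion pays Novara's bid of $92,500.

Orion pays $92,500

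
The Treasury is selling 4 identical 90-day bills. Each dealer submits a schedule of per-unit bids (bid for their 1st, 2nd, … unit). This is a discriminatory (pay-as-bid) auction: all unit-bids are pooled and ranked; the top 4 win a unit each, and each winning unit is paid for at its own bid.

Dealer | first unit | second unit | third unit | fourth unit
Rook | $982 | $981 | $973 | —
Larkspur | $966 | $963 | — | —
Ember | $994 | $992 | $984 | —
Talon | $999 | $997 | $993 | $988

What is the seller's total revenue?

Pooled unit-bids ranked (top 4): 999 (Talon-1), 997 (Talon-2), 994 (Ember-1), 993 (Talon-3)
Next rejected bid: $992 (not a price — pay-as-bid).
Each winning unit pays its own bid.
Revenue = 999 + 997 + 994 + 993 = $3,983.

Total revenue: $3,983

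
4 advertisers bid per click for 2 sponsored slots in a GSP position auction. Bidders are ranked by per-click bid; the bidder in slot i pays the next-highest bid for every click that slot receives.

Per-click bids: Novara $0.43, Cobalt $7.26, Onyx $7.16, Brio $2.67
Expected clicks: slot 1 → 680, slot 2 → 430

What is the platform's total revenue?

Sorting advertisers: $7.26 (Cobalt) > $7.16 (Onyx) > $2.67 (Brio) > …
Slot 1: Cobalt pays $7.16 × 680 = $4868.80
Slot 2: Onyx pays $2.67 × 430 = $1148.10
Total = $6016.90

Total revenue: $6016.90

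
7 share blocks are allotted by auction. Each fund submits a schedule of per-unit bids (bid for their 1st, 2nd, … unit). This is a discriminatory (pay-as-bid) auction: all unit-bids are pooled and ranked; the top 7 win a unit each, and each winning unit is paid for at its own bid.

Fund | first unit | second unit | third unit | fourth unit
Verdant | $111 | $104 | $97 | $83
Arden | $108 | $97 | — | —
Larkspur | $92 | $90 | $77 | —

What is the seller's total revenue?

Pooled unit-bids ranked (top 7): 111 (Verdant-1), 108 (Arden-1), 104 (Verdant-2), 97 (Verdant-3), 97 (Arden-2), 92 (Larkspur-1), 90 (Larkspur-2)
Next rejected bid: $83 (not a price — pay-as-bid).
Each winning unit pays its own bid.
Revenue = 111 + 108 + 104 + 97 + 97 + 92 + 90 = $699.

Total revenue: $699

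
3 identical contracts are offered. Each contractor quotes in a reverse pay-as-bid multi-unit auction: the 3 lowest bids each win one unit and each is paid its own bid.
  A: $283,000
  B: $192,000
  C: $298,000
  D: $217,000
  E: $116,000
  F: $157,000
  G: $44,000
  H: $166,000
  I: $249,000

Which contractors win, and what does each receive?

G $44,000, E $116,000, F $157,000

Bids ranked low→high: 44,000 (G), 116,000 (E), 157,000 (F), 166,000 (H), 192,000 (B), …
Winners (3 units): G, E, F.
Each winner is paid its own bid: G $44,000, E $116,000, F $157,000.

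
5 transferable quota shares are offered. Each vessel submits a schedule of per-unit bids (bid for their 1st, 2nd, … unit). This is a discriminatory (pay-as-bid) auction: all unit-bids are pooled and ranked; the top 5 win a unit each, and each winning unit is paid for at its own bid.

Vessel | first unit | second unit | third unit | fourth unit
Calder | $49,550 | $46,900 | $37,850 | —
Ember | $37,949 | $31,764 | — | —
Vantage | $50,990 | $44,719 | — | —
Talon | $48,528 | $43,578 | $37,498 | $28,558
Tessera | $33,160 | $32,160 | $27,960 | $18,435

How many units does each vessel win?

Calder 2, Talon 1, Vantage 2

All unit-bids, highest first — top 5: 50,990 (Vantage-1), 49,550 (Calder-1), 48,528 (Talon-1), 46,900 (Calder-2), 44,719 (Vantage-2)
Next rejected bid: $43,578 (not a price — pay-as-bid).
Allocation: Calder 2, Talon 1, Vantage 2.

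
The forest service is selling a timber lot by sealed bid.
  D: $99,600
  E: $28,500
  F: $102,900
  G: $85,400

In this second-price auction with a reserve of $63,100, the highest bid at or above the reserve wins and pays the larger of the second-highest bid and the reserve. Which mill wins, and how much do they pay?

Second-price auction with a reserve of $63,100: the highest bid at or above the reserve wins and pays the larger of the second-highest bid and the reserve.
Bids ranked: 102,900 (F) > 99,600 (D) > 85,400 (G) > 28,500 (E)
Highest eligible bid: F at $102,900.
max(second-highest $99,600, reserve $63,100) = $99,600; the reserve does not bind.

F pays $99,600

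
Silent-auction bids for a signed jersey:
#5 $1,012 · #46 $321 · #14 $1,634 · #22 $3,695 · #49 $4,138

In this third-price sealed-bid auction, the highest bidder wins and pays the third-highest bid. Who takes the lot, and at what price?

Bids ranked: 4,138 (#49) > 3,695 (#22) > 1,634 (#14) > 1,012 (#5) > 321 (#46)
#49 wins; payment is bid #3 in the ranking = $1,634.

#49 pays $1,634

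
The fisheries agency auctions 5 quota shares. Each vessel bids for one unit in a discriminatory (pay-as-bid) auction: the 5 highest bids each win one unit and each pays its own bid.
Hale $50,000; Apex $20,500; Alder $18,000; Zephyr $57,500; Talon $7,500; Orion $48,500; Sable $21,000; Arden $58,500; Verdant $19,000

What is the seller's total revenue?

Total revenue: $235,500

Ordering the bids: 58,500 (Arden), 57,500 (Zephyr), 50,000 (Hale), 48,500 (Orion), 21,000 (Sable), 20,500 (Apex), 19,000 (Verdant), …
Top 5: Arden, Zephyr, Hale, Orion, Sable.
Total revenue = 58,500 + 57,500 + 50,000 + 48,500 + 21,000 = $235,500.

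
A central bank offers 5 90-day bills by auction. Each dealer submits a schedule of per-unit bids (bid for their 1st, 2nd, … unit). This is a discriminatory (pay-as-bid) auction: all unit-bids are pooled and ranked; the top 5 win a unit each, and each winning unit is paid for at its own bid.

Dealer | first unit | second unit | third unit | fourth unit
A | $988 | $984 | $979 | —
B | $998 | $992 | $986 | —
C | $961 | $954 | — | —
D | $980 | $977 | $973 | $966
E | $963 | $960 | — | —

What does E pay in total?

E pays $0

All unit-bids, highest first — top 5: 998 (B-1), 992 (B-2), 988 (A-1), 986 (B-3), 984 (A-2)
Next rejected bid: $980 (not a price — pay-as-bid).
E wins no units.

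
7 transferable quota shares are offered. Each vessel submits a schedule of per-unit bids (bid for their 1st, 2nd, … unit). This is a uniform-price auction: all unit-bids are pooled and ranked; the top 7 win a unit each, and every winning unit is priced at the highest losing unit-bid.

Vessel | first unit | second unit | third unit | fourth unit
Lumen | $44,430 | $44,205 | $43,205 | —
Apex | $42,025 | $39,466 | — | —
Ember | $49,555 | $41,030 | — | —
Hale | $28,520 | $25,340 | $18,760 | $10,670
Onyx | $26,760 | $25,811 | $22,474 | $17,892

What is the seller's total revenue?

Total revenue: $199,640

All unit-bids, highest first — top 7: 49,555 (Ember-1), 44,430 (Lumen-1), 44,205 (Lumen-2), 43,205 (Lumen-3), 42,025 (Apex-1), 41,030 (Ember-2), 39,466 (Apex-2)
The (k+1)-th unit-bid is $28,520.
Allocation: Apex 2, Ember 2, Lumen 3. Every unit priced at $28,520.
Revenue = 7 × 28,520 = $199,640.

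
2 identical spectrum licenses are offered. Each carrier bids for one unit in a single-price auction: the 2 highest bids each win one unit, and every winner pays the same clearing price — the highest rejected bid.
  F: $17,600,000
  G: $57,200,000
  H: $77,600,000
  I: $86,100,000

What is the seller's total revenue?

Ordering the bids: 86,100,000 (I), 77,600,000 (H), 57,200,000 (G), 17,600,000 (F)
Winners (2 units): I, H.
Clearing price = highest rejected bid = $57,200,000.
Total revenue = 2 × $57,200,000 = $114,400,000.

Total revenue: $114,400,000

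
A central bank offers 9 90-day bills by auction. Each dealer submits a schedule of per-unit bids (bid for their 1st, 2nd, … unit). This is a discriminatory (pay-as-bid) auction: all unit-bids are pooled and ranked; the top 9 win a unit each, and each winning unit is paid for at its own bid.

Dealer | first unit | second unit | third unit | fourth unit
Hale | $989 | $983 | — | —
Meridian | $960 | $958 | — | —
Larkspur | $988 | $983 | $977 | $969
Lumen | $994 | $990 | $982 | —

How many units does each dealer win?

Merging the schedules and taking the best 9: 994 (Lumen-1), 990 (Lumen-2), 989 (Hale-1), 988 (Larkspur-1), 983 (Hale-2), 983 (Larkspur-2), 982 (Lumen-3), 977 (Larkspur-3), 969 (Larkspur-4)
Next rejected bid: $960 (not a price — pay-as-bid).
Allocation: Hale 2, Larkspur 4, Lumen 3.

Hale 2, Larkspur 4, Lumen 3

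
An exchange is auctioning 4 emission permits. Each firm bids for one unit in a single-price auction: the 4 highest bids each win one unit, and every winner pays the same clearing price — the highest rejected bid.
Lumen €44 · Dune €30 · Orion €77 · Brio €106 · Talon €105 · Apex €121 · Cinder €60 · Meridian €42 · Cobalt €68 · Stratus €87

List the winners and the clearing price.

Apex, Brio, Talon, Stratus; each pays €77

Bids ranked high→low: 121 (Apex), 106 (Brio), 105 (Talon), 87 (Stratus), 77 (Orion), 68 (Cobalt), …
Winners (4 units): Apex, Brio, Talon, Stratus.
First losing bid is Orion's €77, which sets the uniform price.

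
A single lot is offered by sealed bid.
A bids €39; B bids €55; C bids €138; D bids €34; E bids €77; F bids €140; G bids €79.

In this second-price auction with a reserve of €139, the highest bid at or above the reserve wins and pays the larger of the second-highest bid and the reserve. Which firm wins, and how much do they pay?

F pays €139

Sorting bids: 140 (F) > 138 (C) > 79 (G) > 77 (E) > 55 (B) > 39 (A) > …
Highest eligible bid: F at €140.
max(second-highest €138, reserve €139) = €139.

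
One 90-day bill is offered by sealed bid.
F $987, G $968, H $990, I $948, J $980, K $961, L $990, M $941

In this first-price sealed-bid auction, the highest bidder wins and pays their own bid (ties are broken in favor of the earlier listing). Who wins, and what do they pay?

H pays $990

First-price sealed-bid auction: the highest bidder wins and pays their own bid.
Bids ranked: 990 (H) > 990 (L) > 987 (F) > 980 (J) > 968 (G) > 961 (K) > …
Tie at $990 → H wins by tie-break.
H is highest → pays own bid, $990.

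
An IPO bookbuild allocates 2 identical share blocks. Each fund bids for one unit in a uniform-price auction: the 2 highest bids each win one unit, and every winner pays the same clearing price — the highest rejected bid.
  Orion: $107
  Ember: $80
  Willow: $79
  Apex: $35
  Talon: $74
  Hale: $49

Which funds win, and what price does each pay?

Orion, Ember; each pays $79

Ordering the bids: 107 (Orion), 80 (Ember), 79 (Willow), 74 (Talon), …
Top 2: Orion, Ember.
First losing bid is Willow's $79, which sets the uniform price.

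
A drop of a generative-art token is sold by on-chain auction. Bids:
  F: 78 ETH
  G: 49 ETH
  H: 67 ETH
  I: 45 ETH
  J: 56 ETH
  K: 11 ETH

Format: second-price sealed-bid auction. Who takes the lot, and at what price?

F pays 67 ETH

Second-price sealed-bid auction: the highest bidder wins and pays the second-highest bid.
Bids in order: 78 (F) > 67 (H) > 56 (J) > 49 (G) > 45 (I) > 11 (K)
F wins with the highest bid; price is set by the runner-up at 67 ETH.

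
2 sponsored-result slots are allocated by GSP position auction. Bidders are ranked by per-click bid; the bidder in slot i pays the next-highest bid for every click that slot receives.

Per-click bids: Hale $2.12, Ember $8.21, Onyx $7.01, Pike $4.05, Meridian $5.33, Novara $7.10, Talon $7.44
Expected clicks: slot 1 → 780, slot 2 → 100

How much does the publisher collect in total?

Sorting advertisers: $8.21 (Ember) > $7.44 (Talon) > $7.10 (Novara) > …
Slot 1: Ember pays $7.44 × 780 = $5803.20
Slot 2: Talon pays $7.10 × 100 = $710.00
Total = $6513.20

Total revenue: $6513.20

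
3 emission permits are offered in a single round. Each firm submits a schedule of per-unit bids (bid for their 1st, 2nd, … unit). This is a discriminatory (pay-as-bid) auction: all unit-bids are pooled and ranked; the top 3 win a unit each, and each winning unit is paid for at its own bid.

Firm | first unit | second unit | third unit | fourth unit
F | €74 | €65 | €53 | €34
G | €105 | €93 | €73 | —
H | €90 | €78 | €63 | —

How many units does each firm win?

Pooled unit-bids ranked (top 3): 105 (G-1), 93 (G-2), 90 (H-1)
Next rejected bid: €78 (not a price — pay-as-bid).
Allocation: G 2, H 1.

G 2, H 1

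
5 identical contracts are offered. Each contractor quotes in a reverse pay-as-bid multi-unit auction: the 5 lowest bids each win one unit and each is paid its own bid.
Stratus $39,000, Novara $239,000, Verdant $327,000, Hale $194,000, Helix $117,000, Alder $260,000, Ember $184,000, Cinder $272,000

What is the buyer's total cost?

Sorting: 39,000 (Stratus), 117,000 (Helix), 184,000 (Ember), 194,000 (Hale), 239,000 (Novara), 260,000 (Alder), 272,000 (Cinder), …
Winners (5 units): Stratus, Helix, Ember, Hale, Novara.
Total cost = 39,000 + 117,000 + 184,000 + 194,000 + 239,000 = $773,000.

Total cost: $773,000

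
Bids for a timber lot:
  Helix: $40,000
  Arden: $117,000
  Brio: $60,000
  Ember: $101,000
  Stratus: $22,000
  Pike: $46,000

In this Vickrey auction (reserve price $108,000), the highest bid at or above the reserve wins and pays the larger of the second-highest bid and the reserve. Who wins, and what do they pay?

Arden pays $108,000

Sorting bids: 117,000 (Arden) > 101,000 (Ember) > 60,000 (Brio) > 46,000 (Pike) > 40,000 (Helix) > 22,000 (Stratus)
Arden has the top bid at or above the reserve ($117,000).
max(second-highest $101,000, reserve $108,000) = $108,000.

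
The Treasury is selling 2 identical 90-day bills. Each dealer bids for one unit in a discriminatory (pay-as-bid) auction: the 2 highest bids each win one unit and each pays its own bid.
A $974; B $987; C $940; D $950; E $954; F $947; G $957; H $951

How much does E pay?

Ordering the bids: 987 (B), 974 (A), 957 (G), 954 (E), …
Top 2: B, A.
E does not win → $0.

E pays $0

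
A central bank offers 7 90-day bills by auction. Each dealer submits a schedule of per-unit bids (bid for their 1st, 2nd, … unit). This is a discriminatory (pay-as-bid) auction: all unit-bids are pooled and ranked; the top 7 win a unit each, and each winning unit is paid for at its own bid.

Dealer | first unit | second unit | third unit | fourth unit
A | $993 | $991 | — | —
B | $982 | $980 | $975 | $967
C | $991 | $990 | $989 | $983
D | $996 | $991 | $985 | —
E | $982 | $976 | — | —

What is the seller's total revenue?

Total revenue: $6,941

Merging the schedules and taking the best 7: 996 (D-1), 993 (A-1), 991 (A-2), 991 (C-1), 991 (D-2), 990 (C-2), 989 (C-3)
Next rejected bid: $985 (not a price — pay-as-bid).
Each winning unit pays its own bid.
Revenue = 996 + 993 + 991 + 991 + 991 + 990 + 989 = $6,941.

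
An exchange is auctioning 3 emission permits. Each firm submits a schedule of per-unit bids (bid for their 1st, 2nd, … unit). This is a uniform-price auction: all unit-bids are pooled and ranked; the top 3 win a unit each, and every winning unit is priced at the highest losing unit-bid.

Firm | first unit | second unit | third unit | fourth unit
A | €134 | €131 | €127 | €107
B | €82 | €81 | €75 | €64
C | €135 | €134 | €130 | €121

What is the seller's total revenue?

Merging the schedules and taking the best 3: 135 (C-1), 134 (A-1), 134 (C-2)
The (k+1)-th unit-bid is €131.
Allocation: A 1, C 2. Every unit priced at €131.
Revenue = 3 × 131 = €393.

Total revenue: €393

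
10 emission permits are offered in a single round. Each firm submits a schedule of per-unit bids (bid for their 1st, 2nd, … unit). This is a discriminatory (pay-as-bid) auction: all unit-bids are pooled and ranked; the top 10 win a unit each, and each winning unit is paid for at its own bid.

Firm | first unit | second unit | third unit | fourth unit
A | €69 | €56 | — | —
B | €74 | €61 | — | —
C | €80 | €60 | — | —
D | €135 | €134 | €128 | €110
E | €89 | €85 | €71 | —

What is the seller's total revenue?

Pooled unit-bids ranked (top 10): 135 (D-1), 134 (D-2), 128 (D-3), 110 (D-4), 89 (E-1), 85 (E-2), 80 (C-1), 74 (B-1), 71 (E-3), 69 (A-1)
Next rejected bid: €61 (not a price — pay-as-bid).
Each winning unit pays its own bid.
Revenue = 135 + 134 + 128 + 110 + 89 + 85 + 80 + 74 + 71 + 69 = €975.

Total revenue: €975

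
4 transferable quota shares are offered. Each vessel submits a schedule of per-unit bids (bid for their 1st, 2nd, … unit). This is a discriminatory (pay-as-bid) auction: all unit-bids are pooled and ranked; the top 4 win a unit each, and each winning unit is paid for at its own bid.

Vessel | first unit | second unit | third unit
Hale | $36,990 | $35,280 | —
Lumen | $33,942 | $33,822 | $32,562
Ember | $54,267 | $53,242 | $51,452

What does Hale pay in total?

Hale pays $36,990

All unit-bids, highest first — top 4: 54,267 (Ember-1), 53,242 (Ember-2), 51,452 (Ember-3), 36,990 (Hale-1)
Next rejected bid: $35,280 (not a price — pay-as-bid).
Hale's winning unit-bids: 36,990 = $36,990.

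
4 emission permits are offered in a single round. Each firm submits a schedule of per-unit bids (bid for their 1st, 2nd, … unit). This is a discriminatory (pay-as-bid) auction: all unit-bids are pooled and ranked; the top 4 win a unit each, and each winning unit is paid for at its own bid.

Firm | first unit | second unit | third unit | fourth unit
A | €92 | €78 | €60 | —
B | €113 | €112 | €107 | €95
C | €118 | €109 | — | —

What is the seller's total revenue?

Merging the schedules and taking the best 4: 118 (C-1), 113 (B-1), 112 (B-2), 109 (C-2)
Next rejected bid: €107 (not a price — pay-as-bid).
Each winning unit pays its own bid.
Revenue = 118 + 113 + 112 + 109 = €452.

Total revenue: €452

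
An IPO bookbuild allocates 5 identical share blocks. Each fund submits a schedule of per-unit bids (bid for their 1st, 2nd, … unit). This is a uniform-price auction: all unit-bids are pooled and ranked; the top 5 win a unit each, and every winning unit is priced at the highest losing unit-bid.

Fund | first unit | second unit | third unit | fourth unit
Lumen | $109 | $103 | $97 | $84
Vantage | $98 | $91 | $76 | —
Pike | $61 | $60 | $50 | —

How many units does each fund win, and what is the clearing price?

Pooled unit-bids ranked (top 5): 109 (Lumen-1), 103 (Lumen-2), 98 (Vantage-1), 97 (Lumen-3), 91 (Vantage-2)
The (k+1)-th unit-bid is $84.
Allocation: Lumen 3, Vantage 2.

Lumen 3, Vantage 2; clearing price $84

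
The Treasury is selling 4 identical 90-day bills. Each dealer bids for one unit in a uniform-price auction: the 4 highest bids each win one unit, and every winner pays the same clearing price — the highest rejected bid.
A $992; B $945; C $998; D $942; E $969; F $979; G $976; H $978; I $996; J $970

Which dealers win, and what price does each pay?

Ordering the bids: 998 (C), 996 (I), 992 (A), 979 (F), 978 (H), 976 (G), …
Winners (4 units): C, I, A, F.
First losing bid is H's $978, which sets the uniform price.

C, I, A, F; each pays $978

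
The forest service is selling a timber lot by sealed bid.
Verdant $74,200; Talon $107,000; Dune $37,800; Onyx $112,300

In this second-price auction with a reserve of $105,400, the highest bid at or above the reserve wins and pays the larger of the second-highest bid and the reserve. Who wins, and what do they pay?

Onyx pays $107,000

Bids ranked: 112,300 (Onyx) > 107,000 (Talon) > 74,200 (Verdant) > 37,800 (Dune)
Highest eligible bid: Onyx at $112,300.
Second-highest bid $107,000 exceeds the reserve $105,400 → payment $107,000.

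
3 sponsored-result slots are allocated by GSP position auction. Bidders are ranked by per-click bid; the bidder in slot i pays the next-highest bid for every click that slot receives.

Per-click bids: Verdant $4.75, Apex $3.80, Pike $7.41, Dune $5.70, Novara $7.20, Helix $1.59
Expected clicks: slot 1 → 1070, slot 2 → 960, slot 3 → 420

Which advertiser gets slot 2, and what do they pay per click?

Ranked by bid: $7.41 (Pike) > $7.20 (Novara) > $5.70 (Dune) > $4.75 (Verdant) > …
Slot 2 goes to the second-ranked bidder, Novara, who pays the next bid down: $5.70/click.

Novara; $5.70 per click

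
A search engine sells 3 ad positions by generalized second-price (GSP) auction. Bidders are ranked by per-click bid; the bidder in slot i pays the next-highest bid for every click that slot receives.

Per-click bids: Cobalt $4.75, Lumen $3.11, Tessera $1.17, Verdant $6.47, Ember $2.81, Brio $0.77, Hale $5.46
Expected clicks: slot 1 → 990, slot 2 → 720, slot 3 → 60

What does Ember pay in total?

Ember pays $0.00

Ranked by bid: $6.47 (Verdant) > $5.46 (Hale) > $4.75 (Cobalt) > $3.11 (Lumen) > …
Ember ranks below slot 3 → no slot, pays nothing.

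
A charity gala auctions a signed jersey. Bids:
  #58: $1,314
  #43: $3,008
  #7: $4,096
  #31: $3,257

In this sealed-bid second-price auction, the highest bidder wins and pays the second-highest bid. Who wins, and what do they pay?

#7 pays $3,257

Sorting bids: 4,096 (#7) > 3,257 (#31) > 3,008 (#43) > 1,314 (#58)
#7 is highest; pays the second-highest bid, $3,257.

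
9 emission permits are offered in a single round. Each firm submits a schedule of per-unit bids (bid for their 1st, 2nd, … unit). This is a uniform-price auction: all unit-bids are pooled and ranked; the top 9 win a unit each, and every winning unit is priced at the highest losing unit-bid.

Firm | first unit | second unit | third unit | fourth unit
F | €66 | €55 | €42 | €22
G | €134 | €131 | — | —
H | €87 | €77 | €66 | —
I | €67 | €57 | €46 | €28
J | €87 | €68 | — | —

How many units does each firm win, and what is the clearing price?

F 1, G 2, H 3, I 1, J 2; clearing price €57

Merging the schedules and taking the best 9: 134 (G-1), 131 (G-2), 87 (H-1), 87 (J-1), 77 (H-2), 68 (J-2), 67 (I-1), 66 (F-1), 66 (H-3)
Highest rejected unit-bid = €57.
Allocation: F 1, G 2, H 3, I 1, J 2.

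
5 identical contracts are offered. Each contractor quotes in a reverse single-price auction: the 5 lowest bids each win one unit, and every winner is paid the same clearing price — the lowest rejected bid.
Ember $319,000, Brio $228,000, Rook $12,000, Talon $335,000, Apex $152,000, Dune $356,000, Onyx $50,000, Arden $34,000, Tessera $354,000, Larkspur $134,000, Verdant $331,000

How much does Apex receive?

Bids ranked low→high: 12,000 (Rook), 34,000 (Arden), 50,000 (Onyx), 134,000 (Larkspur), 152,000 (Apex), 228,000 (Brio), 319,000 (Ember), …
Winners (5 units): Rook, Arden, Onyx, Larkspur, Apex.
Clearing price = lowest rejected bid = $228,000.
Apex wins → is paid $228,000.

Apex is paid $228,000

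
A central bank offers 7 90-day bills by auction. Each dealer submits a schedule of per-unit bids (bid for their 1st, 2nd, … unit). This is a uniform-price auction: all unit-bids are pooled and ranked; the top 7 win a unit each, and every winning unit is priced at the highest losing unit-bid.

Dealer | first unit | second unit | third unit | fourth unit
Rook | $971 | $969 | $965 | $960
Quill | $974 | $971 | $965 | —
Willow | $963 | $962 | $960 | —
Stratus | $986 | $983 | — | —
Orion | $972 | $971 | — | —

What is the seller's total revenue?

Total revenue: $6,783

Merging the schedules and taking the best 7: 986 (Stratus-1), 983 (Stratus-2), 974 (Quill-1), 972 (Orion-1), 971 (Rook-1), 971 (Quill-2), 971 (Orion-2)
Highest rejected unit-bid = $969.
Allocation: Orion 2, Quill 2, Rook 1, Stratus 2. Every unit priced at $969.
Revenue = 7 × 969 = $6,783.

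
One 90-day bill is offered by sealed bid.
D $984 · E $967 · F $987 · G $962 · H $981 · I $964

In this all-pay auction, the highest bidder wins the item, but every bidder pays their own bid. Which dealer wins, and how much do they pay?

Sorting bids: 987 (F) > 984 (D) > 981 (H) > 967 (E) > 964 (I) > 962 (G)
F is highest and takes the item; every bidder forfeits their bid.

F pays $987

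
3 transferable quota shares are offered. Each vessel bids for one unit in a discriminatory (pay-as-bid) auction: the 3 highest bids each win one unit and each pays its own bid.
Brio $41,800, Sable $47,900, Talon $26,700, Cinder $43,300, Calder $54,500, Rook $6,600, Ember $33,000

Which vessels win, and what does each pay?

Ordering the bids: 54,500 (Calder), 47,900 (Sable), 43,300 (Cinder), 41,800 (Brio), 33,000 (Ember), …
Top 3: Calder, Sable, Cinder.
Each winner pays its own bid: Calder $54,500, Sable $47,900, Cinder $43,300.

Calder $54,500, Sable $47,900, Cinder $43,300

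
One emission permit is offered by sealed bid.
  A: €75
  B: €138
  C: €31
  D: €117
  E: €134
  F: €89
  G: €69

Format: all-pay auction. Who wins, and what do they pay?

Sorting bids: 138 (B) > 134 (E) > 117 (D) > 89 (F) > 75 (A) > 69 (G) > …
B wins with the top bid; all bids are sunk regardless.

B pays €138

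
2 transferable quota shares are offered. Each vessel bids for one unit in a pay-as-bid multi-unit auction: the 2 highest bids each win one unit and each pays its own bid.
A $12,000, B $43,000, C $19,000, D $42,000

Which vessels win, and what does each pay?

B $43,000, D $42,000

Bids ranked high→low: 43,000 (B), 42,000 (D), 19,000 (C), 12,000 (A)
The 2 highest are B, D.
Each winner pays its own bid: B $43,000, D $42,000.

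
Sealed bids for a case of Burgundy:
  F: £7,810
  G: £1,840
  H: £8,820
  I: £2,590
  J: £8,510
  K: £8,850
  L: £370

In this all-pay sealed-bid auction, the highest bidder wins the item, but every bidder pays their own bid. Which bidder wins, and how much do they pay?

K pays £8,850

Bids ranked: 8,850 (K) > 8,820 (H) > 8,510 (J) > 7,810 (F) > 2,590 (I) > 1,840 (G) > …
K is highest and takes the item; every bidder forfeits their bid.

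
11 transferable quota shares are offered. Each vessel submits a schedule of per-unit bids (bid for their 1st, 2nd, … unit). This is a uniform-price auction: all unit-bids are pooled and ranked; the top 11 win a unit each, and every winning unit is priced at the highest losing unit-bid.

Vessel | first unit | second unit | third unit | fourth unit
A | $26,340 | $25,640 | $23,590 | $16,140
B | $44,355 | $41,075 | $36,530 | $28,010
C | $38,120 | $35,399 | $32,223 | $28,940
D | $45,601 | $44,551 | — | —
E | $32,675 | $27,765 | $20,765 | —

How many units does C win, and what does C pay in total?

All unit-bids, highest first — top 11: 45,601 (D-1), 44,551 (D-2), 44,355 (B-1), 41,075 (B-2), 38,120 (C-1), 36,530 (B-3), 35,399 (C-2), 32,675 (E-1), 32,223 (C-3), 28,940 (C-4), 28,010 (B-4)
Highest rejected unit-bid = $27,765.
C wins 4 unit(s) at $27,765 each.

C: 4 units, pays $111,060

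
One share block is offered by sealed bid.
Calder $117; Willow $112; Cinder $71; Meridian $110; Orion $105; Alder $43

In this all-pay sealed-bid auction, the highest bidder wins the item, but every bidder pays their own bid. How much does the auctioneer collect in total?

Total revenue: $558

Bids ranked: 117 (Calder) > 112 (Willow) > 110 (Meridian) > 105 (Orion) > 71 (Cinder) > 43 (Alder)
Every bidder forfeits their bid regardless of winning.
Revenue = 117 + 112 + 71 + 110 + 105 + 43 = $558.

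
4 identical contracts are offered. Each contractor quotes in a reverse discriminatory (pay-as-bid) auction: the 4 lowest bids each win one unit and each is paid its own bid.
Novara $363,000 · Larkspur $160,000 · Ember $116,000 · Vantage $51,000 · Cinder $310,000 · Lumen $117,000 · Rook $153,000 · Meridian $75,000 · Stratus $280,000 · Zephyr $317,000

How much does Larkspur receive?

Sorting: 51,000 (Vantage), 75,000 (Meridian), 116,000 (Ember), 117,000 (Lumen), 153,000 (Rook), 160,000 (Larkspur), …
The 4 lowest are Vantage, Meridian, Ember, Lumen.
Larkspur does not win → $0.

Larkspur is paid $0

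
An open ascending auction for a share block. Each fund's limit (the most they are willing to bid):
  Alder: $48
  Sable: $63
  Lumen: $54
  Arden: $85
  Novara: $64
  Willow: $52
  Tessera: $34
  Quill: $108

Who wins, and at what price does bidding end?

Rule: the price rises until one bidder remains; the winner pays the price at which the last rival dropped out.
Limits in order: 108 (Quill) > 85 (Arden) > 64 (Novara) > 63 (Sable) > 54 (Lumen) > 52 (Willow) > …
Arden is the last rival to drop out, at $85; Quill remains and wins at that price.

Quill wins at $85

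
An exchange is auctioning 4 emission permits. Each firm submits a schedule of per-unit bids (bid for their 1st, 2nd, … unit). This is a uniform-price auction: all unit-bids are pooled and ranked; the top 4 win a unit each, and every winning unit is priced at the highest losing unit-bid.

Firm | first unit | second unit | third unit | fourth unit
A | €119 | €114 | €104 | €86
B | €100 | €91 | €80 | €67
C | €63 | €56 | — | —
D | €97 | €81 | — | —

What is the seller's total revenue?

Merging the schedules and taking the best 4: 119 (A-1), 114 (A-2), 104 (A-3), 100 (B-1)
Highest rejected unit-bid = €97.
Allocation: A 3, B 1. Every unit priced at €97.
Revenue = 4 × 97 = €388.

Total revenue: €388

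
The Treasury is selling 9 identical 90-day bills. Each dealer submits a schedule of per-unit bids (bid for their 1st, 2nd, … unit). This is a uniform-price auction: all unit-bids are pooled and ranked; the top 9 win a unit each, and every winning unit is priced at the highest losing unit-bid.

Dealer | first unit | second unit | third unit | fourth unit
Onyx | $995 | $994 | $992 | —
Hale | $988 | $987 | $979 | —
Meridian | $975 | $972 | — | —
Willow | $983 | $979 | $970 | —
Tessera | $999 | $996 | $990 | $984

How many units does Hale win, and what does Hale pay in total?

All unit-bids, highest first — top 9: 999 (Tessera-1), 996 (Tessera-2), 995 (Onyx-1), 994 (Onyx-2), 992 (Onyx-3), 990 (Tessera-3), 988 (Hale-1), 987 (Hale-2), 984 (Tessera-4)
Highest rejected unit-bid = $983.
Hale wins 2 unit(s) at $983 each.

Hale: 2 units, pays $1,966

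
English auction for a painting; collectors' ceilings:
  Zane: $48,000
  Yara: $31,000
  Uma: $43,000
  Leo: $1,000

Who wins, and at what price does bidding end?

Limits in order: 48,000 (Zane) > 43,000 (Uma) > 31,000 (Yara) > 1,000 (Leo)
Uma is the last rival to drop out, at $43,000; Zane remains and wins at that price.

Zane wins at $43,000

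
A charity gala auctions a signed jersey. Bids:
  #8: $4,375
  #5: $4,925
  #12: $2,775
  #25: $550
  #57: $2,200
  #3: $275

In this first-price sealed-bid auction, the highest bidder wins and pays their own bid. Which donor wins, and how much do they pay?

#5 pays $4,925

Sorting bids: 4,925 (#5) > 4,375 (#8) > 2,775 (#12) > 2,200 (#57) > 550 (#25) > 275 (#3)
#5 has the highest bid and pays exactly that: $4,925.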